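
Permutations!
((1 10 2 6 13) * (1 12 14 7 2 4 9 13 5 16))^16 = ((1 10 4 9 13 12 14 7 2 6 5 16))^16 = (1 13 2)(4 14 5)(6 10 12)(7 16 9)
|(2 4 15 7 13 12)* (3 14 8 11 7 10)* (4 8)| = 30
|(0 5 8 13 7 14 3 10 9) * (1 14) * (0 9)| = 9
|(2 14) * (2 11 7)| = 4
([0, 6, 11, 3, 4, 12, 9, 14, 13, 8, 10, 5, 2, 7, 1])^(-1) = [0, 14, 12, 3, 4, 11, 1, 13, 9, 6, 10, 2, 5, 8, 7]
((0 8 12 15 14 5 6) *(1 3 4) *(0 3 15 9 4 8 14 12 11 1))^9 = (0 12 11 6)(1 3 14 9)(4 15 8 5)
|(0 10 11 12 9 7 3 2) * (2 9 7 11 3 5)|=|(0 10 3 9 11 12 7 5 2)|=9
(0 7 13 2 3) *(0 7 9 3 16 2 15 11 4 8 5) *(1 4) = (0 9 3 7 13 15 11 1 4 8 5)(2 16) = [9, 4, 16, 7, 8, 0, 6, 13, 5, 3, 10, 1, 12, 15, 14, 11, 2]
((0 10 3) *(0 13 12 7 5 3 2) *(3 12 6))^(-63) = ((0 10 2)(3 13 6)(5 12 7))^(-63) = (13)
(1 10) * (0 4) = (0 4)(1 10) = [4, 10, 2, 3, 0, 5, 6, 7, 8, 9, 1]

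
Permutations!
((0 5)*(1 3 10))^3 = ((0 5)(1 3 10))^3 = (10)(0 5)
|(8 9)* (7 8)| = 3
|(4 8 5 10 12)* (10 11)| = 6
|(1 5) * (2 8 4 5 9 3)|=7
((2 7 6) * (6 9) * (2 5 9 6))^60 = ((2 7 6 5 9))^60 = (9)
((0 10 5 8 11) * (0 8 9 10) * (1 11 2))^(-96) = ((1 11 8 2)(5 9 10))^(-96) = (11)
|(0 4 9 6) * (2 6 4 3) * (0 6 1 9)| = |(0 3 2 1 9 4)| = 6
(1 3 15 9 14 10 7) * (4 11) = (1 3 15 9 14 10 7)(4 11) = [0, 3, 2, 15, 11, 5, 6, 1, 8, 14, 7, 4, 12, 13, 10, 9]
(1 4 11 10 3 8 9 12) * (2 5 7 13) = (1 4 11 10 3 8 9 12)(2 5 7 13) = [0, 4, 5, 8, 11, 7, 6, 13, 9, 12, 3, 10, 1, 2]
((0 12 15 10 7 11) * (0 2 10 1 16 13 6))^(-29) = ((0 12 15 1 16 13 6)(2 10 7 11))^(-29) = (0 6 13 16 1 15 12)(2 11 7 10)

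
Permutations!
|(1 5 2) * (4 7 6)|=3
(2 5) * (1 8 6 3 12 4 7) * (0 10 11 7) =[10, 8, 5, 12, 0, 2, 3, 1, 6, 9, 11, 7, 4] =(0 10 11 7 1 8 6 3 12 4)(2 5)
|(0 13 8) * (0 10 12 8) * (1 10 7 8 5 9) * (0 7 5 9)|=|(0 13 7 8 5)(1 10 12 9)|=20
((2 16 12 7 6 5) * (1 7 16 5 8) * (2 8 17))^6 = ((1 7 6 17 2 5 8)(12 16))^6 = (1 8 5 2 17 6 7)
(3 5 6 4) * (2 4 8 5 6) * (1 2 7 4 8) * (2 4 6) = (1 4 3 2 8 5 7 6) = [0, 4, 8, 2, 3, 7, 1, 6, 5]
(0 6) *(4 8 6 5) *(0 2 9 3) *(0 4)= (0 5)(2 9 3 4 8 6)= [5, 1, 9, 4, 8, 0, 2, 7, 6, 3]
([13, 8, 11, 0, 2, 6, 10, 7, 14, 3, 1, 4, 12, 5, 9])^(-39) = [13, 8, 2, 0, 4, 6, 10, 7, 14, 3, 1, 11, 12, 5, 9]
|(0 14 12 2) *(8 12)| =|(0 14 8 12 2)| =5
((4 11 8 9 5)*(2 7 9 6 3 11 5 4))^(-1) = ((2 7 9 4 5)(3 11 8 6))^(-1) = (2 5 4 9 7)(3 6 8 11)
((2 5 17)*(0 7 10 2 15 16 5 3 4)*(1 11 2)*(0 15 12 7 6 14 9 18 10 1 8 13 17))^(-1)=((0 6 14 9 18 10 8 13 17 12 7 1 11 2 3 4 15 16 5))^(-1)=(0 5 16 15 4 3 2 11 1 7 12 17 13 8 10 18 9 14 6)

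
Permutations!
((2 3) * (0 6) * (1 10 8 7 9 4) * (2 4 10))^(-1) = (0 6)(1 4 3 2)(7 8 10 9) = ((0 6)(1 2 3 4)(7 9 10 8))^(-1)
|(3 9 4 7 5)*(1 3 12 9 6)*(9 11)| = |(1 3 6)(4 7 5 12 11 9)| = 6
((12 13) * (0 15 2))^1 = (0 15 2)(12 13)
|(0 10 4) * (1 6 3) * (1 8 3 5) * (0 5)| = 6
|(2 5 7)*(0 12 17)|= |(0 12 17)(2 5 7)|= 3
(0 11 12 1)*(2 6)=(0 11 12 1)(2 6)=[11, 0, 6, 3, 4, 5, 2, 7, 8, 9, 10, 12, 1]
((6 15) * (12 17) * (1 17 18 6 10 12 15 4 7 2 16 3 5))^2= ((1 17 15 10 12 18 6 4 7 2 16 3 5))^2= (1 15 12 6 7 16 5 17 10 18 4 2 3)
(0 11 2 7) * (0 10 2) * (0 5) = (0 11 5)(2 7 10) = [11, 1, 7, 3, 4, 0, 6, 10, 8, 9, 2, 5]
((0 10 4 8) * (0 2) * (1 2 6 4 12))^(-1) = ((0 10 12 1 2)(4 8 6))^(-1) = (0 2 1 12 10)(4 6 8)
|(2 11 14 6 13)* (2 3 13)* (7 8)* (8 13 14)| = |(2 11 8 7 13 3 14 6)| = 8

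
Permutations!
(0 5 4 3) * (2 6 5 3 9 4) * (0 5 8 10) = (0 3 5 2 6 8 10)(4 9) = [3, 1, 6, 5, 9, 2, 8, 7, 10, 4, 0]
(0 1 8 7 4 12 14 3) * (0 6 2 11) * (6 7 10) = (0 1 8 10 6 2 11)(3 7 4 12 14) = [1, 8, 11, 7, 12, 5, 2, 4, 10, 9, 6, 0, 14, 13, 3]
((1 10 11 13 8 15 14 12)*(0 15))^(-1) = (0 8 13 11 10 1 12 14 15)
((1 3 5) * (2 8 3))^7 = (1 8 5 2 3)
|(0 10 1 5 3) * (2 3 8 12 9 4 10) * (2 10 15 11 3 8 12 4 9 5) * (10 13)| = 10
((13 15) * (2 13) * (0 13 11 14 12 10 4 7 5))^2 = ((0 13 15 2 11 14 12 10 4 7 5))^2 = (0 15 11 12 4 5 13 2 14 10 7)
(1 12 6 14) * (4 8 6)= (1 12 4 8 6 14)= [0, 12, 2, 3, 8, 5, 14, 7, 6, 9, 10, 11, 4, 13, 1]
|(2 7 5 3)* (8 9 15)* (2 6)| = 15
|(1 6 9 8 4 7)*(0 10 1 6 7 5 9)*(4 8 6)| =8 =|(0 10 1 7 4 5 9 6)|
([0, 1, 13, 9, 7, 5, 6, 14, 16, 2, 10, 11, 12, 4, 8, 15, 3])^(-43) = (2 4 14 16 9 13 7 8 3)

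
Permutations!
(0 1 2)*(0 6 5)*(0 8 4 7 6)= (0 1 2)(4 7 6 5 8)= [1, 2, 0, 3, 7, 8, 5, 6, 4]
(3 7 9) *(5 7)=(3 5 7 9)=[0, 1, 2, 5, 4, 7, 6, 9, 8, 3]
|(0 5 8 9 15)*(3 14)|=10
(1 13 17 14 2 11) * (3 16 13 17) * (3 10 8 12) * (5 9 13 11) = (1 17 14 2 5 9 13 10 8 12 3 16 11) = [0, 17, 5, 16, 4, 9, 6, 7, 12, 13, 8, 1, 3, 10, 2, 15, 11, 14]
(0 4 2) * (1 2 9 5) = (0 4 9 5 1 2) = [4, 2, 0, 3, 9, 1, 6, 7, 8, 5]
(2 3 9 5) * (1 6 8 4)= (1 6 8 4)(2 3 9 5)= [0, 6, 3, 9, 1, 2, 8, 7, 4, 5]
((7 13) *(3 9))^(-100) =(13)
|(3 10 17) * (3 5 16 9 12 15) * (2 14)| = 8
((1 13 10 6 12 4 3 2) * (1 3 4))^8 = (1 6 13 12 10)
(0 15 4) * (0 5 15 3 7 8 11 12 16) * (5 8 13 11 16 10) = [3, 1, 2, 7, 8, 15, 6, 13, 16, 9, 5, 12, 10, 11, 14, 4, 0] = (0 3 7 13 11 12 10 5 15 4 8 16)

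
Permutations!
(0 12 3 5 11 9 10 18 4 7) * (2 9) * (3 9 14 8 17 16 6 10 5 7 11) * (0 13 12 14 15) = (0 14 8 17 16 6 10 18 4 11 2 15)(3 7 13 12 9 5) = [14, 1, 15, 7, 11, 3, 10, 13, 17, 5, 18, 2, 9, 12, 8, 0, 6, 16, 4]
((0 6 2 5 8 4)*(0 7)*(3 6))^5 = (0 8 6 7 5 3 4 2)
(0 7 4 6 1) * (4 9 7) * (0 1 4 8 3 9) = (0 8 3 9 7)(4 6) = [8, 1, 2, 9, 6, 5, 4, 0, 3, 7]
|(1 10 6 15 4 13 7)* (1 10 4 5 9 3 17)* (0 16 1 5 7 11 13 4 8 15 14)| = |(0 16 1 8 15 7 10 6 14)(3 17 5 9)(11 13)| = 36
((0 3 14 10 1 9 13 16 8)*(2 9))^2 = ((0 3 14 10 1 2 9 13 16 8))^2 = (0 14 1 9 16)(2 13 8 3 10)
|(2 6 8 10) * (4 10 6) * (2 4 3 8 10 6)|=|(2 3 8)(4 6 10)|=3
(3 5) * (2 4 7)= (2 4 7)(3 5)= [0, 1, 4, 5, 7, 3, 6, 2]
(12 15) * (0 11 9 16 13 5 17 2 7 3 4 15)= (0 11 9 16 13 5 17 2 7 3 4 15 12)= [11, 1, 7, 4, 15, 17, 6, 3, 8, 16, 10, 9, 0, 5, 14, 12, 13, 2]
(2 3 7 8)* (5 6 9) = (2 3 7 8)(5 6 9) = [0, 1, 3, 7, 4, 6, 9, 8, 2, 5]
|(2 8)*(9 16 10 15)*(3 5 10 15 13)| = 12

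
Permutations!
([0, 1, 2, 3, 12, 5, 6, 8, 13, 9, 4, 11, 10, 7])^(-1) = [0, 1, 2, 3, 10, 5, 6, 13, 7, 9, 12, 11, 4, 8]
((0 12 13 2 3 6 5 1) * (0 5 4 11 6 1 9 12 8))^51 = ((0 8)(1 5 9 12 13 2 3)(4 11 6))^51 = (0 8)(1 9 13 3 5 12 2)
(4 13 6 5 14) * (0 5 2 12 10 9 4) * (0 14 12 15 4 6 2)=(0 5 12 10 9 6)(2 15 4 13)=[5, 1, 15, 3, 13, 12, 0, 7, 8, 6, 9, 11, 10, 2, 14, 4]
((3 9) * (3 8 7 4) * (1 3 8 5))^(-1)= ((1 3 9 5)(4 8 7))^(-1)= (1 5 9 3)(4 7 8)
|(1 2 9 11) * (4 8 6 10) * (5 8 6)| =|(1 2 9 11)(4 6 10)(5 8)| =12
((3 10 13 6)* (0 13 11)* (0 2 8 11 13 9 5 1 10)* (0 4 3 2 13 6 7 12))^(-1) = ((0 9 5 1 10 6 2 8 11 13 7 12)(3 4))^(-1) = (0 12 7 13 11 8 2 6 10 1 5 9)(3 4)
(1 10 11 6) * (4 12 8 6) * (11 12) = (1 10 12 8 6)(4 11) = [0, 10, 2, 3, 11, 5, 1, 7, 6, 9, 12, 4, 8]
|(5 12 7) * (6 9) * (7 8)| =|(5 12 8 7)(6 9)| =4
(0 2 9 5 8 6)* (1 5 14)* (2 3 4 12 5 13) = [3, 13, 9, 4, 12, 8, 0, 7, 6, 14, 10, 11, 5, 2, 1] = (0 3 4 12 5 8 6)(1 13 2 9 14)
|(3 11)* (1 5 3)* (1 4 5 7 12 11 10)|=8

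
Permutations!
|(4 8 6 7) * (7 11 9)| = 6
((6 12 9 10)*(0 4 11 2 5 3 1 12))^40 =((0 4 11 2 5 3 1 12 9 10 6))^40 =(0 12 2 6 1 11 10 3 4 9 5)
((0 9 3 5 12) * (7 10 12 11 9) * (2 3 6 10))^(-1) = (0 12 10 6 9 11 5 3 2 7)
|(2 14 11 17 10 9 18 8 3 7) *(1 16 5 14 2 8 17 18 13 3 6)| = 14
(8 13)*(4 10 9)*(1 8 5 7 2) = (1 8 13 5 7 2)(4 10 9) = [0, 8, 1, 3, 10, 7, 6, 2, 13, 4, 9, 11, 12, 5]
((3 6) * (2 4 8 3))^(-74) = ((2 4 8 3 6))^(-74) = (2 4 8 3 6)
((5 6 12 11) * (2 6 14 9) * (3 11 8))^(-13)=(2 11 6 5 12 14 8 9 3)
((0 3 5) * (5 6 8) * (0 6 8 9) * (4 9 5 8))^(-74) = (0 4)(3 9)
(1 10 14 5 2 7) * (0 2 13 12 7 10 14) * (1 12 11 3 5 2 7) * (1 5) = (0 7 12 5 13 11 3 1 14 2 10) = [7, 14, 10, 1, 4, 13, 6, 12, 8, 9, 0, 3, 5, 11, 2]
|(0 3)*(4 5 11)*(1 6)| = 6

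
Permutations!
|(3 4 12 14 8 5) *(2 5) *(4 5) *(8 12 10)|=|(2 4 10 8)(3 5)(12 14)|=4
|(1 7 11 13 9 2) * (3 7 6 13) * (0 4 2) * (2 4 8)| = |(0 8 2 1 6 13 9)(3 7 11)| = 21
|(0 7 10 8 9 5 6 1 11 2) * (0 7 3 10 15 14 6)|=|(0 3 10 8 9 5)(1 11 2 7 15 14 6)|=42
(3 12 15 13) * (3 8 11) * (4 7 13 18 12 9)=(3 9 4 7 13 8 11)(12 15 18)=[0, 1, 2, 9, 7, 5, 6, 13, 11, 4, 10, 3, 15, 8, 14, 18, 16, 17, 12]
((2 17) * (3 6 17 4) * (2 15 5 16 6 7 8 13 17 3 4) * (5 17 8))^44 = ((3 7 5 16 6)(8 13)(15 17))^44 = (17)(3 6 16 5 7)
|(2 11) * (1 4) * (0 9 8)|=|(0 9 8)(1 4)(2 11)|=6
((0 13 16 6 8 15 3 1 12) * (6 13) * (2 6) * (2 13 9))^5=((0 13 16 9 2 6 8 15 3 1 12))^5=(0 6 12 2 1 9 3 16 15 13 8)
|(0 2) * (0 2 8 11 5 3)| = 5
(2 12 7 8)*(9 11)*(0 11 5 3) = (0 11 9 5 3)(2 12 7 8) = [11, 1, 12, 0, 4, 3, 6, 8, 2, 5, 10, 9, 7]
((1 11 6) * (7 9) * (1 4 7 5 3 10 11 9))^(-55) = (1 7 4 6 11 10 3 5 9)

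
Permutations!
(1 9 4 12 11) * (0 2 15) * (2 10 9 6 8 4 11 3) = (0 10 9 11 1 6 8 4 12 3 2 15) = [10, 6, 15, 2, 12, 5, 8, 7, 4, 11, 9, 1, 3, 13, 14, 0]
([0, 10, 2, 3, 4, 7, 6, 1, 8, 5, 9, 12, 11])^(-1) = [0, 7, 2, 3, 4, 9, 6, 5, 8, 10, 1, 12, 11]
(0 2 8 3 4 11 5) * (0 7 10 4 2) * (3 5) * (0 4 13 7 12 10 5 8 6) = (0 4 11 3 2 6)(5 12 10 13 7) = [4, 1, 6, 2, 11, 12, 0, 5, 8, 9, 13, 3, 10, 7]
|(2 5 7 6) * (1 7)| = 5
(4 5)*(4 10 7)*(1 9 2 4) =(1 9 2 4 5 10 7) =[0, 9, 4, 3, 5, 10, 6, 1, 8, 2, 7]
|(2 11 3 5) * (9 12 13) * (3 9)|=7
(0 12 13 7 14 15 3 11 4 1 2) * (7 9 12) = (0 7 14 15 3 11 4 1 2)(9 12 13) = [7, 2, 0, 11, 1, 5, 6, 14, 8, 12, 10, 4, 13, 9, 15, 3]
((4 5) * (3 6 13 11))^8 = (13)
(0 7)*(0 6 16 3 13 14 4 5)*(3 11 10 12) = [7, 1, 2, 13, 5, 0, 16, 6, 8, 9, 12, 10, 3, 14, 4, 15, 11] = (0 7 6 16 11 10 12 3 13 14 4 5)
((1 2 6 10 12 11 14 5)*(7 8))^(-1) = (1 5 14 11 12 10 6 2)(7 8)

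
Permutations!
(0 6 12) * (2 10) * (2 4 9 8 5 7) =(0 6 12)(2 10 4 9 8 5 7) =[6, 1, 10, 3, 9, 7, 12, 2, 5, 8, 4, 11, 0]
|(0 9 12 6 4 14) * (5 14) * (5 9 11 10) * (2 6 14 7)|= 11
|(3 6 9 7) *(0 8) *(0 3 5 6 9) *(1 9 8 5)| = |(0 5 6)(1 9 7)(3 8)| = 6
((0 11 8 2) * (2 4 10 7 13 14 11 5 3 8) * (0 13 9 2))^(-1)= ((0 5 3 8 4 10 7 9 2 13 14 11))^(-1)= (0 11 14 13 2 9 7 10 4 8 3 5)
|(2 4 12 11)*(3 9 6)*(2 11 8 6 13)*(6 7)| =9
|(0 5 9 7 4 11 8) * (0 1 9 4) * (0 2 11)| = 6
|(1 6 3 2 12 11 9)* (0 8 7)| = 21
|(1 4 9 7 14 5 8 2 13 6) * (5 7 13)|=|(1 4 9 13 6)(2 5 8)(7 14)|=30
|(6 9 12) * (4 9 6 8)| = 4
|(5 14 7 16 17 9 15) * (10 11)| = |(5 14 7 16 17 9 15)(10 11)| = 14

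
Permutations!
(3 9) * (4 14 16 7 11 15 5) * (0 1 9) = [1, 9, 2, 0, 14, 4, 6, 11, 8, 3, 10, 15, 12, 13, 16, 5, 7] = (0 1 9 3)(4 14 16 7 11 15 5)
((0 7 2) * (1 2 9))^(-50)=(9)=((0 7 9 1 2))^(-50)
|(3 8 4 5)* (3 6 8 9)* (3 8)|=6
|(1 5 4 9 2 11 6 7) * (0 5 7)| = 14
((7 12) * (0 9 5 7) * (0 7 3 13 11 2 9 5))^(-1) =((0 5 3 13 11 2 9)(7 12))^(-1) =(0 9 2 11 13 3 5)(7 12)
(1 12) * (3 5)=(1 12)(3 5)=[0, 12, 2, 5, 4, 3, 6, 7, 8, 9, 10, 11, 1]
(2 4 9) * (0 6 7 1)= (0 6 7 1)(2 4 9)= [6, 0, 4, 3, 9, 5, 7, 1, 8, 2]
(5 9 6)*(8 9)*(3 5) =(3 5 8 9 6) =[0, 1, 2, 5, 4, 8, 3, 7, 9, 6]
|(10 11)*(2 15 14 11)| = |(2 15 14 11 10)| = 5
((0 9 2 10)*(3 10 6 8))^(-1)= (0 10 3 8 6 2 9)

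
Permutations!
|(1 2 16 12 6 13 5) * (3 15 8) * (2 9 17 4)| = 30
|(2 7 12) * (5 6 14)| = 3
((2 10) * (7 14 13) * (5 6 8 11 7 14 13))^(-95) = (2 10)(5 11 14 8 13 6 7) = ((2 10)(5 6 8 11 7 13 14))^(-95)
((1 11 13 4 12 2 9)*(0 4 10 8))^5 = ((0 4 12 2 9 1 11 13 10 8))^5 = (0 1)(2 10)(4 11)(8 9)(12 13)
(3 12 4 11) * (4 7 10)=[0, 1, 2, 12, 11, 5, 6, 10, 8, 9, 4, 3, 7]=(3 12 7 10 4 11)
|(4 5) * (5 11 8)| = 4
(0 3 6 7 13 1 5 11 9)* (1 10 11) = (0 3 6 7 13 10 11 9)(1 5) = [3, 5, 2, 6, 4, 1, 7, 13, 8, 0, 11, 9, 12, 10]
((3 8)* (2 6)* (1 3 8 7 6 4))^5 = ((8)(1 3 7 6 2 4))^5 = (8)(1 4 2 6 7 3)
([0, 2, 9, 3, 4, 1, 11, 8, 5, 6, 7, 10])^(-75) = (1 7 6)(2 8 11)(5 10 9)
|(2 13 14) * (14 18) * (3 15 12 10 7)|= 20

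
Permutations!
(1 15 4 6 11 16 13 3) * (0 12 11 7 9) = (0 12 11 16 13 3 1 15 4 6 7 9) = [12, 15, 2, 1, 6, 5, 7, 9, 8, 0, 10, 16, 11, 3, 14, 4, 13]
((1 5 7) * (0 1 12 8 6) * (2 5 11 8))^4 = (12)(0 6 8 11 1)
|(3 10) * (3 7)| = |(3 10 7)| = 3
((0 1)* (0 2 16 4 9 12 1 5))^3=(0 5)(1 4)(2 9)(12 16)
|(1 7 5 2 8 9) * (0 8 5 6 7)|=|(0 8 9 1)(2 5)(6 7)|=4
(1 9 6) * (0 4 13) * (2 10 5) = (0 4 13)(1 9 6)(2 10 5) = [4, 9, 10, 3, 13, 2, 1, 7, 8, 6, 5, 11, 12, 0]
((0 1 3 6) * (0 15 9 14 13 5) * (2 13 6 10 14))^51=(0 9 10 5 15 3 13 6 1 2 14)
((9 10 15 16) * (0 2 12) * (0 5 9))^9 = (0 2 12 5 9 10 15 16)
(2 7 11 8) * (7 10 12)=[0, 1, 10, 3, 4, 5, 6, 11, 2, 9, 12, 8, 7]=(2 10 12 7 11 8)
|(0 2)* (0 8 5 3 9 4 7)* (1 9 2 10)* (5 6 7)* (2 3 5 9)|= 14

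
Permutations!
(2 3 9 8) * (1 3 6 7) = (1 3 9 8 2 6 7) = [0, 3, 6, 9, 4, 5, 7, 1, 2, 8]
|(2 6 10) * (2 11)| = 4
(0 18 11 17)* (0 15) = (0 18 11 17 15) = [18, 1, 2, 3, 4, 5, 6, 7, 8, 9, 10, 17, 12, 13, 14, 0, 16, 15, 11]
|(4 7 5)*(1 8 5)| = 5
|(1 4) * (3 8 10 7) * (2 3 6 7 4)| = 6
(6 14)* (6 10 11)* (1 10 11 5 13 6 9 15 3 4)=(1 10 5 13 6 14 11 9 15 3 4)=[0, 10, 2, 4, 1, 13, 14, 7, 8, 15, 5, 9, 12, 6, 11, 3]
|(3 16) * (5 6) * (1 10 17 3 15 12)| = 14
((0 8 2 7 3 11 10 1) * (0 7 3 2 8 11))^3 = ((0 11 10 1 7 2 3))^3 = (0 1 3 10 2 11 7)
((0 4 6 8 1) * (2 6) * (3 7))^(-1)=(0 1 8 6 2 4)(3 7)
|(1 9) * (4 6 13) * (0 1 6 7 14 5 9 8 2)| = 28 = |(0 1 8 2)(4 7 14 5 9 6 13)|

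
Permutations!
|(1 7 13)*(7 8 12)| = |(1 8 12 7 13)| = 5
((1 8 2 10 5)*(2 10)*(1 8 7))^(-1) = (1 7)(5 10 8)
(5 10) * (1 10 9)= (1 10 5 9)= [0, 10, 2, 3, 4, 9, 6, 7, 8, 1, 5]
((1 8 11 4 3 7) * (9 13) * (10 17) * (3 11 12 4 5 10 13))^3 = (1 4 10 9)(3 8 11 17)(5 13 7 12)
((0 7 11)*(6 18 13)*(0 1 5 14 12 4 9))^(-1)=((0 7 11 1 5 14 12 4 9)(6 18 13))^(-1)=(0 9 4 12 14 5 1 11 7)(6 13 18)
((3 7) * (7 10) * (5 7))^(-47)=(3 10 5 7)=((3 10 5 7))^(-47)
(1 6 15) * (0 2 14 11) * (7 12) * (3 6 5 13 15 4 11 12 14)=[2, 5, 3, 6, 11, 13, 4, 14, 8, 9, 10, 0, 7, 15, 12, 1]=(0 2 3 6 4 11)(1 5 13 15)(7 14 12)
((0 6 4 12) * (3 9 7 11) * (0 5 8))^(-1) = (0 8 5 12 4 6)(3 11 7 9)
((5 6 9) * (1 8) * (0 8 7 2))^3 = (9)(0 7 8 2 1)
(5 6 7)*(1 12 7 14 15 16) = [0, 12, 2, 3, 4, 6, 14, 5, 8, 9, 10, 11, 7, 13, 15, 16, 1] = (1 12 7 5 6 14 15 16)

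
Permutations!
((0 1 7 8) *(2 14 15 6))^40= (15)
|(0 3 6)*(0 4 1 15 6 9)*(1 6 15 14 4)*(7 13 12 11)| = 12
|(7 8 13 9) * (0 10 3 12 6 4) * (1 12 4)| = 12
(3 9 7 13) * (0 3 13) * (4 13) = [3, 1, 2, 9, 13, 5, 6, 0, 8, 7, 10, 11, 12, 4] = (0 3 9 7)(4 13)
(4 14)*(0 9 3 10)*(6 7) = (0 9 3 10)(4 14)(6 7) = [9, 1, 2, 10, 14, 5, 7, 6, 8, 3, 0, 11, 12, 13, 4]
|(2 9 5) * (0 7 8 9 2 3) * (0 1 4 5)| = 4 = |(0 7 8 9)(1 4 5 3)|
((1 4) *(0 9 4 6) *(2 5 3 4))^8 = ((0 9 2 5 3 4 1 6))^8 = (9)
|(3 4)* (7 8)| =|(3 4)(7 8)| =2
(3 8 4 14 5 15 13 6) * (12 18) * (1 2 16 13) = [0, 2, 16, 8, 14, 15, 3, 7, 4, 9, 10, 11, 18, 6, 5, 1, 13, 17, 12] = (1 2 16 13 6 3 8 4 14 5 15)(12 18)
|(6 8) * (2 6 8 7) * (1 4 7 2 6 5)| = 6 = |(8)(1 4 7 6 2 5)|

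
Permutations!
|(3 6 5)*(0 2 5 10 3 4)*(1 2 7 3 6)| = |(0 7 3 1 2 5 4)(6 10)| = 14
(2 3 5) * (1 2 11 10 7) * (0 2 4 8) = [2, 4, 3, 5, 8, 11, 6, 1, 0, 9, 7, 10] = (0 2 3 5 11 10 7 1 4 8)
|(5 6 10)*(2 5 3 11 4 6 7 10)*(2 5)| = 7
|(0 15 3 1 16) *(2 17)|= |(0 15 3 1 16)(2 17)|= 10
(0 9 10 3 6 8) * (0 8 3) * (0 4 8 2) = [9, 1, 0, 6, 8, 5, 3, 7, 2, 10, 4] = (0 9 10 4 8 2)(3 6)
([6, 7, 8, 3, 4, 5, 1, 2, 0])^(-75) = [7, 8, 6, 3, 4, 5, 2, 0, 1]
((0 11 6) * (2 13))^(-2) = ((0 11 6)(2 13))^(-2) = (13)(0 11 6)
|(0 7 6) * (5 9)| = 6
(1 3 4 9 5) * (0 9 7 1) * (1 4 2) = (0 9 5)(1 3 2)(4 7) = [9, 3, 1, 2, 7, 0, 6, 4, 8, 5]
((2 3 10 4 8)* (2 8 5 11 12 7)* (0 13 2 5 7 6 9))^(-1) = (0 9 6 12 11 5 7 4 10 3 2 13)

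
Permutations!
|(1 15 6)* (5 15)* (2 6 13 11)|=|(1 5 15 13 11 2 6)|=7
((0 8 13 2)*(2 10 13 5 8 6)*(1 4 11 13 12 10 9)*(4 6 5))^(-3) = (0 1 11 5 6 13 8 2 9 4)(10 12)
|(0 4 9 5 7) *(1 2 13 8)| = |(0 4 9 5 7)(1 2 13 8)| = 20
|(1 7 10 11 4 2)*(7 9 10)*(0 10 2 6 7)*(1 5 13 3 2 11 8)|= 36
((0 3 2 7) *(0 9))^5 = (9)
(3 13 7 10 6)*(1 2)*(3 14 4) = (1 2)(3 13 7 10 6 14 4) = [0, 2, 1, 13, 3, 5, 14, 10, 8, 9, 6, 11, 12, 7, 4]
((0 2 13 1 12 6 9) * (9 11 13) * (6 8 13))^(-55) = ((0 2 9)(1 12 8 13)(6 11))^(-55) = (0 9 2)(1 12 8 13)(6 11)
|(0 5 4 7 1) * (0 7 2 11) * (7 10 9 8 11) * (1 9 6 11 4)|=|(0 5 1 10 6 11)(2 7 9 8 4)|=30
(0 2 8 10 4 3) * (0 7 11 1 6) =(0 2 8 10 4 3 7 11 1 6) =[2, 6, 8, 7, 3, 5, 0, 11, 10, 9, 4, 1]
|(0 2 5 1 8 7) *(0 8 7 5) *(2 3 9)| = 4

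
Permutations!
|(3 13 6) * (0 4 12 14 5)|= 15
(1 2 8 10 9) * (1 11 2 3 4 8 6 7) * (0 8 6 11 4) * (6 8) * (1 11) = (0 6 7 11 2 1 3)(4 8 10 9) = [6, 3, 1, 0, 8, 5, 7, 11, 10, 4, 9, 2]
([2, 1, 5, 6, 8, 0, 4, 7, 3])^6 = [0, 1, 2, 4, 3, 5, 8, 7, 6]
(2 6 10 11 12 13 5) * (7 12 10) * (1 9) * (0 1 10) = (0 1 9 10 11)(2 6 7 12 13 5) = [1, 9, 6, 3, 4, 2, 7, 12, 8, 10, 11, 0, 13, 5]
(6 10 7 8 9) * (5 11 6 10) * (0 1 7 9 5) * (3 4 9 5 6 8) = [1, 7, 2, 4, 9, 11, 0, 3, 6, 10, 5, 8] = (0 1 7 3 4 9 10 5 11 8 6)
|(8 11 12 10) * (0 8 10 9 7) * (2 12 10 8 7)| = |(0 7)(2 12 9)(8 11 10)| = 6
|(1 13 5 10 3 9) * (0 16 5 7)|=|(0 16 5 10 3 9 1 13 7)|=9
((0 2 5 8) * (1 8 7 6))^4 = ((0 2 5 7 6 1 8))^4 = (0 6 2 1 5 8 7)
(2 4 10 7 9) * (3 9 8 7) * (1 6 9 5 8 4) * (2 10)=(1 6 9 10 3 5 8 7 4 2)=[0, 6, 1, 5, 2, 8, 9, 4, 7, 10, 3]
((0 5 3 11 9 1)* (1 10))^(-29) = ((0 5 3 11 9 10 1))^(-29) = (0 1 10 9 11 3 5)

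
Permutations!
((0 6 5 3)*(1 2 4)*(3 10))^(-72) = ((0 6 5 10 3)(1 2 4))^(-72) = (0 10 6 3 5)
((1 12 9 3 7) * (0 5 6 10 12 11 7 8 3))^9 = (0 10)(3 8)(5 12)(6 9)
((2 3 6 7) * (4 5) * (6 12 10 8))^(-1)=(2 7 6 8 10 12 3)(4 5)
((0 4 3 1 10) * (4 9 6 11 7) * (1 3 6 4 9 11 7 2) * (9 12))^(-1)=(0 10 1 2 11)(4 9 12 7 6)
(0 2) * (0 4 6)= (0 2 4 6)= [2, 1, 4, 3, 6, 5, 0]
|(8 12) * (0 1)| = 2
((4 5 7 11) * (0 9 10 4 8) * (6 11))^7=(0 11 7 4 9 8 6 5 10)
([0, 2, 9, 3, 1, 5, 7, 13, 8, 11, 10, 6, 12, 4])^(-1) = (1 4 13 7 6 11 9 2)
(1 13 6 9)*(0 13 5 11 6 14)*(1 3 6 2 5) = [13, 1, 5, 6, 4, 11, 9, 7, 8, 3, 10, 2, 12, 14, 0] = (0 13 14)(2 5 11)(3 6 9)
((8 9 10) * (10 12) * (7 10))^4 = (7 12 9 8 10)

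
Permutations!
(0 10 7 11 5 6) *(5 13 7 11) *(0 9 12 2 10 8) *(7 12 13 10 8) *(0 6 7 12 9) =[12, 1, 8, 3, 4, 7, 0, 5, 6, 13, 11, 10, 2, 9] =(0 12 2 8 6)(5 7)(9 13)(10 11)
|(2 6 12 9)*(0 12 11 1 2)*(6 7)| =15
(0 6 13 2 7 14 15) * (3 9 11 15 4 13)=(0 6 3 9 11 15)(2 7 14 4 13)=[6, 1, 7, 9, 13, 5, 3, 14, 8, 11, 10, 15, 12, 2, 4, 0]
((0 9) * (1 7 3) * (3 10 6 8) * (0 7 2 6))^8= ((0 9 7 10)(1 2 6 8 3))^8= (10)(1 8 2 3 6)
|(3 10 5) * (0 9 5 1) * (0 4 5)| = |(0 9)(1 4 5 3 10)| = 10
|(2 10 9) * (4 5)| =6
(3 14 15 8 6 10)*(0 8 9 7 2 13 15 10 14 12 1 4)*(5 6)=[8, 4, 13, 12, 0, 6, 14, 2, 5, 7, 3, 11, 1, 15, 10, 9]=(0 8 5 6 14 10 3 12 1 4)(2 13 15 9 7)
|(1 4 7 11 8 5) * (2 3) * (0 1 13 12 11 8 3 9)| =|(0 1 4 7 8 5 13 12 11 3 2 9)| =12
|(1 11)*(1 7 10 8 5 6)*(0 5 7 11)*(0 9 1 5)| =6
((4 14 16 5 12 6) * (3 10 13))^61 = (3 10 13)(4 14 16 5 12 6)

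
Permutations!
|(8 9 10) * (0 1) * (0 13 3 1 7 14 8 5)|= |(0 7 14 8 9 10 5)(1 13 3)|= 21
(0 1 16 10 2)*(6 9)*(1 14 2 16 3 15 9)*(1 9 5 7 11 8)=(0 14 2)(1 3 15 5 7 11 8)(6 9)(10 16)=[14, 3, 0, 15, 4, 7, 9, 11, 1, 6, 16, 8, 12, 13, 2, 5, 10]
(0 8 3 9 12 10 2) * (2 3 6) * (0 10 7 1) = (0 8 6 2 10 3 9 12 7 1) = [8, 0, 10, 9, 4, 5, 2, 1, 6, 12, 3, 11, 7]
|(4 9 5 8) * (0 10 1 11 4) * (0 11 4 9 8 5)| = |(0 10 1 4 8 11 9)| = 7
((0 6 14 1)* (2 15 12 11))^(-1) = (0 1 14 6)(2 11 12 15)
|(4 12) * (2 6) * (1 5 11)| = 6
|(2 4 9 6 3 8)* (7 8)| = 7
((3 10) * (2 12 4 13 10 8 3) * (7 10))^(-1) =(2 10 7 13 4 12)(3 8)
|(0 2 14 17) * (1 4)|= |(0 2 14 17)(1 4)|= 4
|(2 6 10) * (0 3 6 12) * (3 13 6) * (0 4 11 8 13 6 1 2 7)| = |(0 6 10 7)(1 2 12 4 11 8 13)| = 28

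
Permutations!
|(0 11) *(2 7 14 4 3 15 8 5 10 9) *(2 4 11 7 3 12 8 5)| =|(0 7 14 11)(2 3 15 5 10 9 4 12 8)| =36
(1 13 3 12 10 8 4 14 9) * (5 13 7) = [0, 7, 2, 12, 14, 13, 6, 5, 4, 1, 8, 11, 10, 3, 9] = (1 7 5 13 3 12 10 8 4 14 9)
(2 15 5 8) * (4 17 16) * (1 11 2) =(1 11 2 15 5 8)(4 17 16) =[0, 11, 15, 3, 17, 8, 6, 7, 1, 9, 10, 2, 12, 13, 14, 5, 4, 16]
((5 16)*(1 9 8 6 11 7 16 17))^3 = (1 6 16)(5 9 11)(7 17 8)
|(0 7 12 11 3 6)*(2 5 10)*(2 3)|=9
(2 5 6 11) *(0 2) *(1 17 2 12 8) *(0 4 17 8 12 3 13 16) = (0 3 13 16)(1 8)(2 5 6 11 4 17) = [3, 8, 5, 13, 17, 6, 11, 7, 1, 9, 10, 4, 12, 16, 14, 15, 0, 2]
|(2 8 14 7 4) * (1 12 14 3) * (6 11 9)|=24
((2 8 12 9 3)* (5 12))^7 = (2 8 5 12 9 3)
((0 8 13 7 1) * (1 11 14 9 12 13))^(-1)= ((0 8 1)(7 11 14 9 12 13))^(-1)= (0 1 8)(7 13 12 9 14 11)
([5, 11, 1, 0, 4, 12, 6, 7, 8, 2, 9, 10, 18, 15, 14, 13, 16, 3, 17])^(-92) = [17, 9, 10, 18, 4, 3, 6, 7, 8, 11, 1, 2, 0, 13, 14, 15, 16, 12, 5]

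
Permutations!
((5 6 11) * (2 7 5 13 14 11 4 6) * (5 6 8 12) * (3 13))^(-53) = ((2 7 6 4 8 12 5)(3 13 14 11))^(-53) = (2 4 5 6 12 7 8)(3 11 14 13)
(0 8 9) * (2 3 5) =(0 8 9)(2 3 5) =[8, 1, 3, 5, 4, 2, 6, 7, 9, 0]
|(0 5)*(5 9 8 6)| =5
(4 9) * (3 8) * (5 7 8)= (3 5 7 8)(4 9)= [0, 1, 2, 5, 9, 7, 6, 8, 3, 4]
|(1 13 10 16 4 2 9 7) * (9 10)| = |(1 13 9 7)(2 10 16 4)| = 4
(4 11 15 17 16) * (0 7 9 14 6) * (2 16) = [7, 1, 16, 3, 11, 5, 0, 9, 8, 14, 10, 15, 12, 13, 6, 17, 4, 2] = (0 7 9 14 6)(2 16 4 11 15 17)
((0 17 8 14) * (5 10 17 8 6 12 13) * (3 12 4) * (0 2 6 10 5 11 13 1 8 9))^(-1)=(0 9)(1 12 3 4 6 2 14 8)(10 17)(11 13)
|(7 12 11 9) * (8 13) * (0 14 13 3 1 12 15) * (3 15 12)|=20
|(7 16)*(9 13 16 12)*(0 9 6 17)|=8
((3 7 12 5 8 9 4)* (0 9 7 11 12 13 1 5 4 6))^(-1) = (0 6 9)(1 13 7 8 5)(3 4 12 11)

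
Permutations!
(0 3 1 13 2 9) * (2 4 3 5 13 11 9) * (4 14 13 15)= (0 5 15 4 3 1 11 9)(13 14)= [5, 11, 2, 1, 3, 15, 6, 7, 8, 0, 10, 9, 12, 14, 13, 4]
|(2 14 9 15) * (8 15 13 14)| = |(2 8 15)(9 13 14)| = 3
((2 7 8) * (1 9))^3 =((1 9)(2 7 8))^3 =(1 9)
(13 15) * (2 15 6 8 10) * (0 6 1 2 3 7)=(0 6 8 10 3 7)(1 2 15 13)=[6, 2, 15, 7, 4, 5, 8, 0, 10, 9, 3, 11, 12, 1, 14, 13]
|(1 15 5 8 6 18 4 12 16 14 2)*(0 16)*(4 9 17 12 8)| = |(0 16 14 2 1 15 5 4 8 6 18 9 17 12)| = 14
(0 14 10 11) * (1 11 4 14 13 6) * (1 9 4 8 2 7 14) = [13, 11, 7, 3, 1, 5, 9, 14, 2, 4, 8, 0, 12, 6, 10] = (0 13 6 9 4 1 11)(2 7 14 10 8)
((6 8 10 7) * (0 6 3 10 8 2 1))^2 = (0 2)(1 6)(3 7 10)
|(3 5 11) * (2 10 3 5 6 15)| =10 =|(2 10 3 6 15)(5 11)|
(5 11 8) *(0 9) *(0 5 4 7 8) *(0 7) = (0 9 5 11 7 8 4) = [9, 1, 2, 3, 0, 11, 6, 8, 4, 5, 10, 7]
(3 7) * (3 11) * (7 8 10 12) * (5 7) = (3 8 10 12 5 7 11) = [0, 1, 2, 8, 4, 7, 6, 11, 10, 9, 12, 3, 5]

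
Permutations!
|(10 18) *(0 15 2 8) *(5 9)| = |(0 15 2 8)(5 9)(10 18)| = 4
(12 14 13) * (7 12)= (7 12 14 13)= [0, 1, 2, 3, 4, 5, 6, 12, 8, 9, 10, 11, 14, 7, 13]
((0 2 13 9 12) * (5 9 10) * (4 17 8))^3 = (17)(0 10 12 13 9 2 5)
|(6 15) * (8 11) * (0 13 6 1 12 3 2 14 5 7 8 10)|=14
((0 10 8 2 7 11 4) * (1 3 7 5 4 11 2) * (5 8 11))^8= ((0 10 11 5 4)(1 3 7 2 8))^8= (0 5 10 4 11)(1 2 3 8 7)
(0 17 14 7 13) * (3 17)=[3, 1, 2, 17, 4, 5, 6, 13, 8, 9, 10, 11, 12, 0, 7, 15, 16, 14]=(0 3 17 14 7 13)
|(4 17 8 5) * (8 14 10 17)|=3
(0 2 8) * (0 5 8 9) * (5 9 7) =[2, 1, 7, 3, 4, 8, 6, 5, 9, 0] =(0 2 7 5 8 9)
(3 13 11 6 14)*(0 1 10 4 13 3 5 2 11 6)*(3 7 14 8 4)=(0 1 10 3 7 14 5 2 11)(4 13 6 8)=[1, 10, 11, 7, 13, 2, 8, 14, 4, 9, 3, 0, 12, 6, 5]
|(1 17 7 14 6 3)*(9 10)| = 6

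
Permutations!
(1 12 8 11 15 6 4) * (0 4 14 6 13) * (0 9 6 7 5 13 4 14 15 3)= (0 14 7 5 13 9 6 15 4 1 12 8 11 3)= [14, 12, 2, 0, 1, 13, 15, 5, 11, 6, 10, 3, 8, 9, 7, 4]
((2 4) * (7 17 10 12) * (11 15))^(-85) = ((2 4)(7 17 10 12)(11 15))^(-85) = (2 4)(7 12 10 17)(11 15)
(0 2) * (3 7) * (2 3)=(0 3 7 2)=[3, 1, 0, 7, 4, 5, 6, 2]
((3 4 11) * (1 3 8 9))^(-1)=((1 3 4 11 8 9))^(-1)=(1 9 8 11 4 3)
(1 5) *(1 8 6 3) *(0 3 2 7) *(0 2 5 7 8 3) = [0, 7, 8, 1, 4, 3, 5, 2, 6] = (1 7 2 8 6 5 3)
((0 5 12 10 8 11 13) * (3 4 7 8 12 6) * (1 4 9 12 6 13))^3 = (13)(1 8 4 11 7)(3 10 9 6 12) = ((0 5 13)(1 4 7 8 11)(3 9 12 10 6))^3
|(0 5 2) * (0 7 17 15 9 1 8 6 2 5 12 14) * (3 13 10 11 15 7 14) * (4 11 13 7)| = 14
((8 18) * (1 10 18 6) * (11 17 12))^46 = ((1 10 18 8 6)(11 17 12))^46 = (1 10 18 8 6)(11 17 12)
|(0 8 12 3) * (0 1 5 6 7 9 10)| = 10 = |(0 8 12 3 1 5 6 7 9 10)|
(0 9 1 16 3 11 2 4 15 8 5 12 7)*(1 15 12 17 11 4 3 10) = (0 9 15 8 5 17 11 2 3 4 12 7)(1 16 10) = [9, 16, 3, 4, 12, 17, 6, 0, 5, 15, 1, 2, 7, 13, 14, 8, 10, 11]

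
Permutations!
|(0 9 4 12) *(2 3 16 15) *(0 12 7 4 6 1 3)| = 8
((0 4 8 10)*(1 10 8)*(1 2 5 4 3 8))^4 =(0 10 1 8 3)(2 5 4)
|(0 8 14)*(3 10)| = 6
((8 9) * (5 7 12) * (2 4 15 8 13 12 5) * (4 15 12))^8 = ((2 15 8 9 13 4 12)(5 7))^8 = (2 15 8 9 13 4 12)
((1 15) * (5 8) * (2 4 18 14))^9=(1 15)(2 4 18 14)(5 8)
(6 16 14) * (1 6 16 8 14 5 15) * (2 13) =(1 6 8 14 16 5 15)(2 13) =[0, 6, 13, 3, 4, 15, 8, 7, 14, 9, 10, 11, 12, 2, 16, 1, 5]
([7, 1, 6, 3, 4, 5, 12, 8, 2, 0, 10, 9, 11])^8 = (12)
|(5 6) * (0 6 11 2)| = |(0 6 5 11 2)| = 5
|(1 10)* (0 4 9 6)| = 4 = |(0 4 9 6)(1 10)|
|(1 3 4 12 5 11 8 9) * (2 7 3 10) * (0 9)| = 12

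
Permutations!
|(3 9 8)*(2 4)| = |(2 4)(3 9 8)| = 6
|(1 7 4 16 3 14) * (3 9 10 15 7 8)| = 12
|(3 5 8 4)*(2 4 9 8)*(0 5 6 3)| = 4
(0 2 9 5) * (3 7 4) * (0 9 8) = [2, 1, 8, 7, 3, 9, 6, 4, 0, 5] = (0 2 8)(3 7 4)(5 9)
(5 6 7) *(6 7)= [0, 1, 2, 3, 4, 7, 6, 5]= (5 7)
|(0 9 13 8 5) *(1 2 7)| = |(0 9 13 8 5)(1 2 7)| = 15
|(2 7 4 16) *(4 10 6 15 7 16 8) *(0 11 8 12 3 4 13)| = |(0 11 8 13)(2 16)(3 4 12)(6 15 7 10)| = 12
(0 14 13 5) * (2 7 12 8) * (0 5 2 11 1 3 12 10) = (0 14 13 2 7 10)(1 3 12 8 11) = [14, 3, 7, 12, 4, 5, 6, 10, 11, 9, 0, 1, 8, 2, 13]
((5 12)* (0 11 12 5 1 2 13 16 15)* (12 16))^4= (16)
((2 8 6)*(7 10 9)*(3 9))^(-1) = ((2 8 6)(3 9 7 10))^(-1) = (2 6 8)(3 10 7 9)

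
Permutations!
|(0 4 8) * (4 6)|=4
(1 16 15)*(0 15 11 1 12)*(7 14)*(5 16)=(0 15 12)(1 5 16 11)(7 14)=[15, 5, 2, 3, 4, 16, 6, 14, 8, 9, 10, 1, 0, 13, 7, 12, 11]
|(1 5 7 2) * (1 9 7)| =6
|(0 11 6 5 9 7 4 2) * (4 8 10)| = |(0 11 6 5 9 7 8 10 4 2)| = 10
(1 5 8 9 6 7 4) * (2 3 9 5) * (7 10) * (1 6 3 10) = (1 2 10 7 4 6)(3 9)(5 8) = [0, 2, 10, 9, 6, 8, 1, 4, 5, 3, 7]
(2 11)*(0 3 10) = (0 3 10)(2 11) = [3, 1, 11, 10, 4, 5, 6, 7, 8, 9, 0, 2]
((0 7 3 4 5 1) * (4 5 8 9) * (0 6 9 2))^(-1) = (0 2 8 4 9 6 1 5 3 7)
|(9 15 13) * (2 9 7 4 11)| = 7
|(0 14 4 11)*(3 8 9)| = 12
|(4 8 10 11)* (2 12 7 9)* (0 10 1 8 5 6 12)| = 10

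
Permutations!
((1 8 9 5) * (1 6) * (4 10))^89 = ((1 8 9 5 6)(4 10))^89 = (1 6 5 9 8)(4 10)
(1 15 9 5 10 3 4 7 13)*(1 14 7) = [0, 15, 2, 4, 1, 10, 6, 13, 8, 5, 3, 11, 12, 14, 7, 9] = (1 15 9 5 10 3 4)(7 13 14)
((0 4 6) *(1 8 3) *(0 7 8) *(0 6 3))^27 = (0 8 7 6 1 3 4)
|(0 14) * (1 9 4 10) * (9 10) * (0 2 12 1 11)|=14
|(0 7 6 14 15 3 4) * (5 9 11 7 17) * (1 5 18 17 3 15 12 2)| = 18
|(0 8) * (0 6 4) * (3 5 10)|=|(0 8 6 4)(3 5 10)|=12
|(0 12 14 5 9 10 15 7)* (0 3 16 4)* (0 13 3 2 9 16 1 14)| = 70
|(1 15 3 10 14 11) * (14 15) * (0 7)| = |(0 7)(1 14 11)(3 10 15)| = 6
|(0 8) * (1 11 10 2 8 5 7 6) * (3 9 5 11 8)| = |(0 11 10 2 3 9 5 7 6 1 8)| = 11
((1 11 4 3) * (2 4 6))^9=((1 11 6 2 4 3))^9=(1 2)(3 6)(4 11)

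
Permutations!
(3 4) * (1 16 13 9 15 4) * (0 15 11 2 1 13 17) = [15, 16, 1, 13, 3, 5, 6, 7, 8, 11, 10, 2, 12, 9, 14, 4, 17, 0] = (0 15 4 3 13 9 11 2 1 16 17)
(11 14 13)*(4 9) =[0, 1, 2, 3, 9, 5, 6, 7, 8, 4, 10, 14, 12, 11, 13] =(4 9)(11 14 13)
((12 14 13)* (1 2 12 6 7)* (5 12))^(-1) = (1 7 6 13 14 12 5 2) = ((1 2 5 12 14 13 6 7))^(-1)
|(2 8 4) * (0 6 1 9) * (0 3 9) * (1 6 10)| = |(0 10 1)(2 8 4)(3 9)| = 6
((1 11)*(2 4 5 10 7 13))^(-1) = ((1 11)(2 4 5 10 7 13))^(-1) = (1 11)(2 13 7 10 5 4)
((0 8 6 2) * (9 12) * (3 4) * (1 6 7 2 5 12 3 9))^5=((0 8 7 2)(1 6 5 12)(3 4 9))^5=(0 8 7 2)(1 6 5 12)(3 9 4)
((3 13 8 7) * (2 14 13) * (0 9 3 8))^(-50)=(0 14 3)(2 9 13)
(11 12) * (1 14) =(1 14)(11 12) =[0, 14, 2, 3, 4, 5, 6, 7, 8, 9, 10, 12, 11, 13, 1]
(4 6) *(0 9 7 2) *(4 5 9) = [4, 1, 0, 3, 6, 9, 5, 2, 8, 7] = (0 4 6 5 9 7 2)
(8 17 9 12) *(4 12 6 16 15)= (4 12 8 17 9 6 16 15)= [0, 1, 2, 3, 12, 5, 16, 7, 17, 6, 10, 11, 8, 13, 14, 4, 15, 9]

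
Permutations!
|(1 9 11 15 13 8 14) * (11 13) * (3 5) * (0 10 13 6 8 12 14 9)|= |(0 10 13 12 14 1)(3 5)(6 8 9)(11 15)|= 6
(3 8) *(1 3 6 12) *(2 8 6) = [0, 3, 8, 6, 4, 5, 12, 7, 2, 9, 10, 11, 1] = (1 3 6 12)(2 8)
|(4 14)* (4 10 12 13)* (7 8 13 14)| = 12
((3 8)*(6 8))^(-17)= ((3 6 8))^(-17)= (3 6 8)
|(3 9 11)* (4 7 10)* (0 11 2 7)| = 8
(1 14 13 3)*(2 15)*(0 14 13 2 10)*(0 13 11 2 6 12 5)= (0 14 6 12 5)(1 11 2 15 10 13 3)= [14, 11, 15, 1, 4, 0, 12, 7, 8, 9, 13, 2, 5, 3, 6, 10]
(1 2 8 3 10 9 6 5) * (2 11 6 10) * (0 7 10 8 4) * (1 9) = (0 7 10 1 11 6 5 9 8 3 2 4) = [7, 11, 4, 2, 0, 9, 5, 10, 3, 8, 1, 6]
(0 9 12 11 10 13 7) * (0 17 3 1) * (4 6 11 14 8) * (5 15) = (0 9 12 14 8 4 6 11 10 13 7 17 3 1)(5 15) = [9, 0, 2, 1, 6, 15, 11, 17, 4, 12, 13, 10, 14, 7, 8, 5, 16, 3]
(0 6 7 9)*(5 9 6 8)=[8, 1, 2, 3, 4, 9, 7, 6, 5, 0]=(0 8 5 9)(6 7)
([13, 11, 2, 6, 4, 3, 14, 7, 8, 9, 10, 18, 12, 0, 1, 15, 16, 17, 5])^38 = (1 5 14 18 6 11 3)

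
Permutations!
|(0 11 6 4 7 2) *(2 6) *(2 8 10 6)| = |(0 11 8 10 6 4 7 2)| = 8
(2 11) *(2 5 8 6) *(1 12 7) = (1 12 7)(2 11 5 8 6) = [0, 12, 11, 3, 4, 8, 2, 1, 6, 9, 10, 5, 7]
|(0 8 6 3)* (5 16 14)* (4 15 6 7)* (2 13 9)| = |(0 8 7 4 15 6 3)(2 13 9)(5 16 14)| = 21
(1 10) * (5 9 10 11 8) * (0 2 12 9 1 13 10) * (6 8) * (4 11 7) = (0 2 12 9)(1 7 4 11 6 8 5)(10 13) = [2, 7, 12, 3, 11, 1, 8, 4, 5, 0, 13, 6, 9, 10]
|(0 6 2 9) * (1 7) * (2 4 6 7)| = 10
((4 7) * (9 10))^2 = (10)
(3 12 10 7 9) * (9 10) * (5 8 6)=[0, 1, 2, 12, 4, 8, 5, 10, 6, 3, 7, 11, 9]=(3 12 9)(5 8 6)(7 10)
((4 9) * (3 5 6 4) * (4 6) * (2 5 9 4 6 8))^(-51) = (2 5 6 8)(3 9)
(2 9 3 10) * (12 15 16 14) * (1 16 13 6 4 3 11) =(1 16 14 12 15 13 6 4 3 10 2 9 11) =[0, 16, 9, 10, 3, 5, 4, 7, 8, 11, 2, 1, 15, 6, 12, 13, 14]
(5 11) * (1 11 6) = (1 11 5 6) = [0, 11, 2, 3, 4, 6, 1, 7, 8, 9, 10, 5]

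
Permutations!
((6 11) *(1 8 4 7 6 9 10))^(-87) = ((1 8 4 7 6 11 9 10))^(-87) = (1 8 4 7 6 11 9 10)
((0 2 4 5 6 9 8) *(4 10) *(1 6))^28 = (0 2 10 4 5 1 6 9 8)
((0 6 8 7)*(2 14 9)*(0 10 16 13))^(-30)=((0 6 8 7 10 16 13)(2 14 9))^(-30)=(0 16 7 6 13 10 8)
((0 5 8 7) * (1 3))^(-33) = (0 7 8 5)(1 3)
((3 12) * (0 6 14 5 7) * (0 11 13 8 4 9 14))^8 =(14)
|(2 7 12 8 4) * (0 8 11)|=7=|(0 8 4 2 7 12 11)|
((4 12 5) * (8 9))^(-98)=((4 12 5)(8 9))^(-98)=(4 12 5)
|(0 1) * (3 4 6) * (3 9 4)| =6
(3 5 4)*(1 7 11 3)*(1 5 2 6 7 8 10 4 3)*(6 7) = [0, 8, 7, 2, 5, 3, 6, 11, 10, 9, 4, 1] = (1 8 10 4 5 3 2 7 11)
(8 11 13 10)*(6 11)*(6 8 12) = (6 11 13 10 12) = [0, 1, 2, 3, 4, 5, 11, 7, 8, 9, 12, 13, 6, 10]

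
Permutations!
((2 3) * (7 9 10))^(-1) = (2 3)(7 10 9)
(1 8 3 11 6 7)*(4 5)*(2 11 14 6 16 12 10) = (1 8 3 14 6 7)(2 11 16 12 10)(4 5) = [0, 8, 11, 14, 5, 4, 7, 1, 3, 9, 2, 16, 10, 13, 6, 15, 12]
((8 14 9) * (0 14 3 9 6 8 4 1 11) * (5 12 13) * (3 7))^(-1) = ((0 14 6 8 7 3 9 4 1 11)(5 12 13))^(-1) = (0 11 1 4 9 3 7 8 6 14)(5 13 12)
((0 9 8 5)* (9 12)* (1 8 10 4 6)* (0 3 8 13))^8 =(13)(3 5 8)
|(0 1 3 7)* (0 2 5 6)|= |(0 1 3 7 2 5 6)|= 7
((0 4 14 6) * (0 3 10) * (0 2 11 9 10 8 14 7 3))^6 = ((0 4 7 3 8 14 6)(2 11 9 10))^6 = (0 6 14 8 3 7 4)(2 9)(10 11)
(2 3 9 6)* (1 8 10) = [0, 8, 3, 9, 4, 5, 2, 7, 10, 6, 1] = (1 8 10)(2 3 9 6)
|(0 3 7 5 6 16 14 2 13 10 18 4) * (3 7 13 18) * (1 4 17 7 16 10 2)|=|(0 16 14 1 4)(2 18 17 7 5 6 10 3 13)|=45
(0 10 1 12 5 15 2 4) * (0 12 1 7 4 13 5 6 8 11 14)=(0 10 7 4 12 6 8 11 14)(2 13 5 15)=[10, 1, 13, 3, 12, 15, 8, 4, 11, 9, 7, 14, 6, 5, 0, 2]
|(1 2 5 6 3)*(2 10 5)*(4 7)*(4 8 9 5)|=9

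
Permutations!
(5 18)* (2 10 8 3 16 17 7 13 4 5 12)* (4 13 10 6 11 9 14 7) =(2 6 11 9 14 7 10 8 3 16 17 4 5 18 12) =[0, 1, 6, 16, 5, 18, 11, 10, 3, 14, 8, 9, 2, 13, 7, 15, 17, 4, 12]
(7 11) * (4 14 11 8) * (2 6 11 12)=(2 6 11 7 8 4 14 12)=[0, 1, 6, 3, 14, 5, 11, 8, 4, 9, 10, 7, 2, 13, 12]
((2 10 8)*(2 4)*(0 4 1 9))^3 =(0 10 9 2 1 4 8)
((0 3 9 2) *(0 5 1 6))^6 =((0 3 9 2 5 1 6))^6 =(0 6 1 5 2 9 3)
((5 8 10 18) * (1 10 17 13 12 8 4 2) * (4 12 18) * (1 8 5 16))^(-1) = (1 16 18 13 17 8 2 4 10)(5 12) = ((1 10 4 2 8 17 13 18 16)(5 12))^(-1)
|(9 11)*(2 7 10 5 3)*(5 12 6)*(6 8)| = |(2 7 10 12 8 6 5 3)(9 11)| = 8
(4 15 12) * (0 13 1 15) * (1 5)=(0 13 5 1 15 12 4)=[13, 15, 2, 3, 0, 1, 6, 7, 8, 9, 10, 11, 4, 5, 14, 12]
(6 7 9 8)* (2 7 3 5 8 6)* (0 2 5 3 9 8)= (0 2 7 8 5)(6 9)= [2, 1, 7, 3, 4, 0, 9, 8, 5, 6]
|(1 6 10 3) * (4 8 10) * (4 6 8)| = 4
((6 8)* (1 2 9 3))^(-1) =(1 3 9 2)(6 8)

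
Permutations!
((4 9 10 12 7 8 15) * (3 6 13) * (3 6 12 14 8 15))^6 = (3 10 15)(4 12 14)(7 8 9)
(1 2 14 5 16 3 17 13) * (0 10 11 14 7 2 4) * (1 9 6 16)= (0 10 11 14 5 1 4)(2 7)(3 17 13 9 6 16)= [10, 4, 7, 17, 0, 1, 16, 2, 8, 6, 11, 14, 12, 9, 5, 15, 3, 13]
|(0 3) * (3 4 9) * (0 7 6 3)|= |(0 4 9)(3 7 6)|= 3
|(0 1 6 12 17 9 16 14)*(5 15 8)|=24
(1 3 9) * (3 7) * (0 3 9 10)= (0 3 10)(1 7 9)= [3, 7, 2, 10, 4, 5, 6, 9, 8, 1, 0]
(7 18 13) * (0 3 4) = (0 3 4)(7 18 13) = [3, 1, 2, 4, 0, 5, 6, 18, 8, 9, 10, 11, 12, 7, 14, 15, 16, 17, 13]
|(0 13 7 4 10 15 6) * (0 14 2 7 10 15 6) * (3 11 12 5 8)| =|(0 13 10 6 14 2 7 4 15)(3 11 12 5 8)| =45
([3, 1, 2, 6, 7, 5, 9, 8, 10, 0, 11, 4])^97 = [3, 1, 2, 6, 8, 5, 9, 10, 11, 0, 4, 7]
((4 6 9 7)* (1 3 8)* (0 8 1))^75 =(0 8)(1 3)(4 7 9 6)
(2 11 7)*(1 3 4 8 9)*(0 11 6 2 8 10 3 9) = (0 11 7 8)(1 9)(2 6)(3 4 10) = [11, 9, 6, 4, 10, 5, 2, 8, 0, 1, 3, 7]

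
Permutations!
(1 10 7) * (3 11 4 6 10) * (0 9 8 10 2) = (0 9 8 10 7 1 3 11 4 6 2) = [9, 3, 0, 11, 6, 5, 2, 1, 10, 8, 7, 4]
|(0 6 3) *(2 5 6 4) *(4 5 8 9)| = |(0 5 6 3)(2 8 9 4)| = 4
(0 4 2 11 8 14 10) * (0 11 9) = (0 4 2 9)(8 14 10 11) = [4, 1, 9, 3, 2, 5, 6, 7, 14, 0, 11, 8, 12, 13, 10]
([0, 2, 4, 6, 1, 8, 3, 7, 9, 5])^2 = (1 4 2)(5 9 8)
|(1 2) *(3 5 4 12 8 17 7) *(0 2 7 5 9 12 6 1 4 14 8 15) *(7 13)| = |(0 2 4 6 1 13 7 3 9 12 15)(5 14 8 17)| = 44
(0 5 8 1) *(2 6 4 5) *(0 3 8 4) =[2, 3, 6, 8, 5, 4, 0, 7, 1] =(0 2 6)(1 3 8)(4 5)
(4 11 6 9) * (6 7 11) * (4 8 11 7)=(4 6 9 8 11)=[0, 1, 2, 3, 6, 5, 9, 7, 11, 8, 10, 4]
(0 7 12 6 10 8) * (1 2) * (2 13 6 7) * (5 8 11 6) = (0 2 1 13 5 8)(6 10 11)(7 12) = [2, 13, 1, 3, 4, 8, 10, 12, 0, 9, 11, 6, 7, 5]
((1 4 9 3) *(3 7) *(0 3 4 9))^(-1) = ((0 3 1 9 7 4))^(-1) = (0 4 7 9 1 3)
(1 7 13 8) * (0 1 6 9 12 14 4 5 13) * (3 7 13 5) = (0 1 13 8 6 9 12 14 4 3 7) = [1, 13, 2, 7, 3, 5, 9, 0, 6, 12, 10, 11, 14, 8, 4]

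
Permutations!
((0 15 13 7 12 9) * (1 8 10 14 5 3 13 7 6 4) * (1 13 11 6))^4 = ((0 15 7 12 9)(1 8 10 14 5 3 11 6 4 13))^4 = (0 9 12 7 15)(1 5 4 10 11)(3 13 14 6 8)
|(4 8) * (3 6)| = 2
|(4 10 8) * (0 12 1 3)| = |(0 12 1 3)(4 10 8)| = 12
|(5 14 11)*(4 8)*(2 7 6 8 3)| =6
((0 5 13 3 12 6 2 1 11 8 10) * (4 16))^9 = (0 8 1 6 3 5 10 11 2 12 13)(4 16)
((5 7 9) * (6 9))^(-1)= (5 9 6 7)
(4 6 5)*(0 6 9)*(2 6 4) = (0 4 9)(2 6 5) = [4, 1, 6, 3, 9, 2, 5, 7, 8, 0]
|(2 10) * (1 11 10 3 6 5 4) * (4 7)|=9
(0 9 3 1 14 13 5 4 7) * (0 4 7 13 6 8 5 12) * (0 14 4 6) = (0 9 3 1 4 13 12 14)(5 7 6 8) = [9, 4, 2, 1, 13, 7, 8, 6, 5, 3, 10, 11, 14, 12, 0]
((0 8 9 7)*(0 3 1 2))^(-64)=((0 8 9 7 3 1 2))^(-64)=(0 2 1 3 7 9 8)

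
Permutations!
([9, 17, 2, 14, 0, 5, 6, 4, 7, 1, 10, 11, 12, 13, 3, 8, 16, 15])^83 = (0 17 7 9 15 4 1 8)(3 14)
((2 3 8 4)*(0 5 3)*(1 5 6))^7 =(0 2 4 8 3 5 1 6)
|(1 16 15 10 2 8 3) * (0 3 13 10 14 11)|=28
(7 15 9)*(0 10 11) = [10, 1, 2, 3, 4, 5, 6, 15, 8, 7, 11, 0, 12, 13, 14, 9] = (0 10 11)(7 15 9)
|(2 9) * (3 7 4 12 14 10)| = |(2 9)(3 7 4 12 14 10)| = 6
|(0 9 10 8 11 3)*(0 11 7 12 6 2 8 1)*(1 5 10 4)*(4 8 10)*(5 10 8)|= |(0 9 5 4 1)(2 8 7 12 6)(3 11)|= 10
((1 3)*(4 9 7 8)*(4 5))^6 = (4 9 7 8 5)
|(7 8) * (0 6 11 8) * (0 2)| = 6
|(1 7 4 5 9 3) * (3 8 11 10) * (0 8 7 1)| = |(0 8 11 10 3)(4 5 9 7)| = 20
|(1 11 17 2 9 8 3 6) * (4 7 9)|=10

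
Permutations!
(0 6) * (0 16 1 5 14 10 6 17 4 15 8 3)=(0 17 4 15 8 3)(1 5 14 10 6 16)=[17, 5, 2, 0, 15, 14, 16, 7, 3, 9, 6, 11, 12, 13, 10, 8, 1, 4]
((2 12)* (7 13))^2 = ((2 12)(7 13))^2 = (13)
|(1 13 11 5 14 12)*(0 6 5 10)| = |(0 6 5 14 12 1 13 11 10)| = 9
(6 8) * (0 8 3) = (0 8 6 3) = [8, 1, 2, 0, 4, 5, 3, 7, 6]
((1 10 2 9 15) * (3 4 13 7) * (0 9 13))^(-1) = (0 4 3 7 13 2 10 1 15 9)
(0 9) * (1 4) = [9, 4, 2, 3, 1, 5, 6, 7, 8, 0] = (0 9)(1 4)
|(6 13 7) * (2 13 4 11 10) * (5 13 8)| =9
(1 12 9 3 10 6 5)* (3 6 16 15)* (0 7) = (0 7)(1 12 9 6 5)(3 10 16 15) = [7, 12, 2, 10, 4, 1, 5, 0, 8, 6, 16, 11, 9, 13, 14, 3, 15]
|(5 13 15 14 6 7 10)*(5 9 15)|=6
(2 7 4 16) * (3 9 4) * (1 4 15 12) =(1 4 16 2 7 3 9 15 12) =[0, 4, 7, 9, 16, 5, 6, 3, 8, 15, 10, 11, 1, 13, 14, 12, 2]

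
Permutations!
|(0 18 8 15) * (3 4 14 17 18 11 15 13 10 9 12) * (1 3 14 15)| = 24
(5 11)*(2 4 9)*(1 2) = (1 2 4 9)(5 11) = [0, 2, 4, 3, 9, 11, 6, 7, 8, 1, 10, 5]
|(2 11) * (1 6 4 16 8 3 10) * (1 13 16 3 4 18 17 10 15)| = |(1 6 18 17 10 13 16 8 4 3 15)(2 11)| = 22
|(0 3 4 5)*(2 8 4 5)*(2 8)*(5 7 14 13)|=|(0 3 7 14 13 5)(4 8)|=6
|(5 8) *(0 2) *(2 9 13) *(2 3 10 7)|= 14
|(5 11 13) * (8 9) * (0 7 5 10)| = |(0 7 5 11 13 10)(8 9)| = 6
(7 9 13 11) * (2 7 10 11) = [0, 1, 7, 3, 4, 5, 6, 9, 8, 13, 11, 10, 12, 2] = (2 7 9 13)(10 11)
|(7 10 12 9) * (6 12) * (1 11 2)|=|(1 11 2)(6 12 9 7 10)|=15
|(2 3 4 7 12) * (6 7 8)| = |(2 3 4 8 6 7 12)| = 7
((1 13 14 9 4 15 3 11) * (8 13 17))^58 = (1 3 4 14 8)(9 13 17 11 15)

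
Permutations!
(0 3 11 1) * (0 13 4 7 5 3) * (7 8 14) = [0, 13, 2, 11, 8, 3, 6, 5, 14, 9, 10, 1, 12, 4, 7] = (1 13 4 8 14 7 5 3 11)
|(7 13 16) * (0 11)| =|(0 11)(7 13 16)| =6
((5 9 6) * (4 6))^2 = (4 5)(6 9)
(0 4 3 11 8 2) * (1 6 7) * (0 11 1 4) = [0, 6, 11, 1, 3, 5, 7, 4, 2, 9, 10, 8] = (1 6 7 4 3)(2 11 8)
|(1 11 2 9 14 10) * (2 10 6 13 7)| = |(1 11 10)(2 9 14 6 13 7)| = 6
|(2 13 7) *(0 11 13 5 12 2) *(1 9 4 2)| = 12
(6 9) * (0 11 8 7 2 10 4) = (0 11 8 7 2 10 4)(6 9) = [11, 1, 10, 3, 0, 5, 9, 2, 7, 6, 4, 8]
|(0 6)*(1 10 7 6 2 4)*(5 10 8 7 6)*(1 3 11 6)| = 30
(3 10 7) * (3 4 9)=(3 10 7 4 9)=[0, 1, 2, 10, 9, 5, 6, 4, 8, 3, 7]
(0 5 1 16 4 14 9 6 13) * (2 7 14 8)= (0 5 1 16 4 8 2 7 14 9 6 13)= [5, 16, 7, 3, 8, 1, 13, 14, 2, 6, 10, 11, 12, 0, 9, 15, 4]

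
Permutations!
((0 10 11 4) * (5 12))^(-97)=((0 10 11 4)(5 12))^(-97)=(0 4 11 10)(5 12)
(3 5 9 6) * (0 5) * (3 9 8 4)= (0 5 8 4 3)(6 9)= [5, 1, 2, 0, 3, 8, 9, 7, 4, 6]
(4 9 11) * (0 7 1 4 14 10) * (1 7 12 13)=[12, 4, 2, 3, 9, 5, 6, 7, 8, 11, 0, 14, 13, 1, 10]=(0 12 13 1 4 9 11 14 10)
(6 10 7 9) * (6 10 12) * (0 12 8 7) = (0 12 6 8 7 9 10) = [12, 1, 2, 3, 4, 5, 8, 9, 7, 10, 0, 11, 6]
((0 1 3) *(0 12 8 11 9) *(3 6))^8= ((0 1 6 3 12 8 11 9))^8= (12)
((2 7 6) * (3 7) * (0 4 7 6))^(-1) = ((0 4 7)(2 3 6))^(-1) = (0 7 4)(2 6 3)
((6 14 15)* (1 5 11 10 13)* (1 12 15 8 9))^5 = (1 12 9 13 8 10 14 11 6 5 15) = ((1 5 11 10 13 12 15 6 14 8 9))^5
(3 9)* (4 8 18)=(3 9)(4 8 18)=[0, 1, 2, 9, 8, 5, 6, 7, 18, 3, 10, 11, 12, 13, 14, 15, 16, 17, 4]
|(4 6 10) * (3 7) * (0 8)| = |(0 8)(3 7)(4 6 10)| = 6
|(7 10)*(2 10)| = 3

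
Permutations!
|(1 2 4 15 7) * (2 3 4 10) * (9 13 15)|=14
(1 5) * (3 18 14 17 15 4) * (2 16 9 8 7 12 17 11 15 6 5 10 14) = (1 10 14 11 15 4 3 18 2 16 9 8 7 12 17 6 5) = [0, 10, 16, 18, 3, 1, 5, 12, 7, 8, 14, 15, 17, 13, 11, 4, 9, 6, 2]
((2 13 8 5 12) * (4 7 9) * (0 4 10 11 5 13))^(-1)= ((0 4 7 9 10 11 5 12 2)(8 13))^(-1)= (0 2 12 5 11 10 9 7 4)(8 13)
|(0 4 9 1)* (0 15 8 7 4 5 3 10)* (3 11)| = |(0 5 11 3 10)(1 15 8 7 4 9)| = 30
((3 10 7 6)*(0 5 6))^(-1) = (0 7 10 3 6 5)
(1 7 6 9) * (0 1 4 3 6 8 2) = [1, 7, 0, 6, 3, 5, 9, 8, 2, 4] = (0 1 7 8 2)(3 6 9 4)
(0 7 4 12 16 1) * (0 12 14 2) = (0 7 4 14 2)(1 12 16) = [7, 12, 0, 3, 14, 5, 6, 4, 8, 9, 10, 11, 16, 13, 2, 15, 1]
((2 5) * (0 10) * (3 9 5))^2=((0 10)(2 3 9 5))^2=(10)(2 9)(3 5)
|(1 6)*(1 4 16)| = |(1 6 4 16)| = 4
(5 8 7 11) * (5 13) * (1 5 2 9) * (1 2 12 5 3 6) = (1 3 6)(2 9)(5 8 7 11 13 12) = [0, 3, 9, 6, 4, 8, 1, 11, 7, 2, 10, 13, 5, 12]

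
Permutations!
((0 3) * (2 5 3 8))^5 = (8)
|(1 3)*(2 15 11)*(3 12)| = |(1 12 3)(2 15 11)| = 3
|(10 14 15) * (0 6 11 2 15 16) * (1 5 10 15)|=9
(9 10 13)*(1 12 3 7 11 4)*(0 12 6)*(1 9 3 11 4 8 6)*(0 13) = (0 12 11 8 6 13 3 7 4 9 10) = [12, 1, 2, 7, 9, 5, 13, 4, 6, 10, 0, 8, 11, 3]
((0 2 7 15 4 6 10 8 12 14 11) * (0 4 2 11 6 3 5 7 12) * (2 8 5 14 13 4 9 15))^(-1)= (0 8 15 9 11)(2 7 5 10 6 14 3 4 13 12)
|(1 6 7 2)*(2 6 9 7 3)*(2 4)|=7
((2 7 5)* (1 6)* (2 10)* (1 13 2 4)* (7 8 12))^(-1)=((1 6 13 2 8 12 7 5 10 4))^(-1)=(1 4 10 5 7 12 8 2 13 6)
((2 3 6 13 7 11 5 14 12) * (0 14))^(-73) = ((0 14 12 2 3 6 13 7 11 5))^(-73) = (0 7 3 14 11 6 12 5 13 2)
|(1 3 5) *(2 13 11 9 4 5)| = |(1 3 2 13 11 9 4 5)| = 8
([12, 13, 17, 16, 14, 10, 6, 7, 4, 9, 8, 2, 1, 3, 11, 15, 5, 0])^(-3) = [11, 17, 4, 12, 5, 13, 6, 7, 16, 9, 3, 8, 2, 0, 10, 15, 1, 14]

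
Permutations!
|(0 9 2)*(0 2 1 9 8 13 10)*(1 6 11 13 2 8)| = 14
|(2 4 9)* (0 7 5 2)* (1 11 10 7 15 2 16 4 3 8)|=|(0 15 2 3 8 1 11 10 7 5 16 4 9)|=13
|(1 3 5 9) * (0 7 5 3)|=5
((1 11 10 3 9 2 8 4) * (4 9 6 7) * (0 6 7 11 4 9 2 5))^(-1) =(0 5 9 7 3 10 11 6)(1 4)(2 8)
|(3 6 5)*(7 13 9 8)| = 12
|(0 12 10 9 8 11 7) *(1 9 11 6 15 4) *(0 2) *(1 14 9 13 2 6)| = |(0 12 10 11 7 6 15 4 14 9 8 1 13 2)| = 14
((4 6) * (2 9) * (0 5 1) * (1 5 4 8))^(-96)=((0 4 6 8 1)(2 9))^(-96)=(9)(0 1 8 6 4)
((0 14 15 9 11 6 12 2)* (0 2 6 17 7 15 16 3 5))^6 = ((0 14 16 3 5)(6 12)(7 15 9 11 17))^6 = (0 14 16 3 5)(7 15 9 11 17)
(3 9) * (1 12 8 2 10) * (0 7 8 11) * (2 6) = (0 7 8 6 2 10 1 12 11)(3 9) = [7, 12, 10, 9, 4, 5, 2, 8, 6, 3, 1, 0, 11]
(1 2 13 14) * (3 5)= (1 2 13 14)(3 5)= [0, 2, 13, 5, 4, 3, 6, 7, 8, 9, 10, 11, 12, 14, 1]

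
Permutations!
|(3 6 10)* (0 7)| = 6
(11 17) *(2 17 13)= [0, 1, 17, 3, 4, 5, 6, 7, 8, 9, 10, 13, 12, 2, 14, 15, 16, 11]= (2 17 11 13)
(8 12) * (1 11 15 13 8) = [0, 11, 2, 3, 4, 5, 6, 7, 12, 9, 10, 15, 1, 8, 14, 13] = (1 11 15 13 8 12)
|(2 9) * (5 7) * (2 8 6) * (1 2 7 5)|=|(1 2 9 8 6 7)|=6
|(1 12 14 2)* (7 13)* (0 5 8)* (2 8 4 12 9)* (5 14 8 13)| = 24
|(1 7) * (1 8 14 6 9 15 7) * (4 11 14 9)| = 4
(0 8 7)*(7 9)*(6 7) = (0 8 9 6 7) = [8, 1, 2, 3, 4, 5, 7, 0, 9, 6]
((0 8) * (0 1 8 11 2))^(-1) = ((0 11 2)(1 8))^(-1) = (0 2 11)(1 8)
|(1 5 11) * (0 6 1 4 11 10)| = |(0 6 1 5 10)(4 11)| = 10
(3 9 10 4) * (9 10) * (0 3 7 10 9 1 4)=(0 3 9 1 4 7 10)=[3, 4, 2, 9, 7, 5, 6, 10, 8, 1, 0]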